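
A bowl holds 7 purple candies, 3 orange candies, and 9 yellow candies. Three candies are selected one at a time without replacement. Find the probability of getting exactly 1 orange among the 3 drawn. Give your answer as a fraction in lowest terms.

120/323

One ordering (orange drawn first) has probability 3/19 × 16/18 × 15/17 = 720/5814 = 40/323.
There are C(3,1) = 3 such orderings, each equally likely, so P = 3 × 40/323 = 120/323.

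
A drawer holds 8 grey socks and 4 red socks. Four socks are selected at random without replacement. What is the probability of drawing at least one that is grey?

P(no grey) = 4/12 × 3/11 × 2/10 × 1/9 = 24/11880 = 1/495.
P(at least one) = 1 − 1/495 = 494/495.

494/495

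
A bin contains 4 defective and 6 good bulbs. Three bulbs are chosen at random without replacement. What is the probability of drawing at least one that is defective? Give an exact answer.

P(no defective) = 6/10 × 5/9 × 4/8 = 120/720 = 1/6.
P(at least one) = 1 − 1/6 = 5/6.

5/6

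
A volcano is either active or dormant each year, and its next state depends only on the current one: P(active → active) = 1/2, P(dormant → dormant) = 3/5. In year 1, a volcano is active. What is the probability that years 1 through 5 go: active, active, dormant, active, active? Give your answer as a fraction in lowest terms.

Year 1 is given. For each transition, use the conditional probability from the current state:
P(active | active) = 1/2; P(dormant | active) = 1/2; P(active | dormant) = 2/5; P(active | active) = 1/2.
P = 1/2 × 1/2 × 2/5 × 1/2 = 2/40 = 1/20.

1/20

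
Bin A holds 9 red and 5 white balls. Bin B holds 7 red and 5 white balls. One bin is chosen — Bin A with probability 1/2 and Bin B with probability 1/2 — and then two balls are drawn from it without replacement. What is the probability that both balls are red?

1429/4004

From Bin A: P(both red) = (9/14)(8/13) = 36/91.
From Bin B: P(both red) = (7/12)(6/11) = 7/22.
Total probability = (1/2)(36/91) + (1/2)(7/22) = 1429/4004.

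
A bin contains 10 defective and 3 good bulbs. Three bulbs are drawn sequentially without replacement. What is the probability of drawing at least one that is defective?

P(no defective) = 3/13 × 2/12 × 1/11 = 6/1716 = 1/286.
P(at least one) = 1 − 1/286 = 285/286.

285/286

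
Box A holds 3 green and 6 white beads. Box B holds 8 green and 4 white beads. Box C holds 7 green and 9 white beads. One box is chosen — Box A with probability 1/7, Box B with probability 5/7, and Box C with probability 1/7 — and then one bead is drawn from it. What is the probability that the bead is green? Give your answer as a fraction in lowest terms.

From Box A: P(green) = 3/9.
From Box B: P(green) = 8/12.
From Box C: P(green) = 7/16.
Total probability = (1/7)(3/9) + (5/7)(8/12) + (1/7)(7/16) = 197/336.

197/336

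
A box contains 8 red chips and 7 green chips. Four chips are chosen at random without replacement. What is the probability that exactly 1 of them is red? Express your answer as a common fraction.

8/39

One ordering (red drawn first) has probability 8/15 × 7/14 × 6/13 × 5/12 = 1680/32760 = 2/39.
There are C(4,1) = 4 such orderings, each equally likely, so P = 4 × 2/39 = 8/39.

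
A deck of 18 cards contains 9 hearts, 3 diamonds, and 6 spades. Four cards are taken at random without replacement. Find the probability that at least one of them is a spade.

57/68

P(no spades) = 12/18 × 11/17 × 10/16 × 9/15 = 11880/73440 = 11/68.
P(at least one) = 1 − 11/68 = 57/68.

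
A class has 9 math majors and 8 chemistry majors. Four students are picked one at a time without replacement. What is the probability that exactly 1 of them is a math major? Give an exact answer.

One ordering (a math major drawn first) has probability 9/17 × 8/16 × 7/15 × 6/14 = 3024/57120 = 9/170.
There are C(4,1) = 4 such orderings, each equally likely, so P = 4 × 9/170 = 18/85.

18/85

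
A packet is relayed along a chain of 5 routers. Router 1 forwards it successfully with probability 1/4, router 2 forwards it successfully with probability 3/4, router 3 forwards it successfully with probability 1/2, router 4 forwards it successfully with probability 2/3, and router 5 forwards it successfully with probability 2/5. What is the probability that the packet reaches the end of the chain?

The events are sequential, so multiply the conditional probabilities:
P = 1/4 × 3/4 × 1/2 × 2/3 × 2/5 = 12/480 = 1/40.

1/40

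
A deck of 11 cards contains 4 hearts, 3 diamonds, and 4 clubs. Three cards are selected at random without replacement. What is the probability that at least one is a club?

P(no clubs) = 7/11 × 6/10 × 5/9 = 210/990 = 7/33.
P(at least one) = 1 − 7/33 = 26/33.

26/33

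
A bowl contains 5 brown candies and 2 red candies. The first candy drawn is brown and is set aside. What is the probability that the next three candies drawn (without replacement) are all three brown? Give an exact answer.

With the first candy removed, 4 brown remain out of 6.
P = 4/6 × 3/5 × 2/4 = 24/120 = 1/5.

1/5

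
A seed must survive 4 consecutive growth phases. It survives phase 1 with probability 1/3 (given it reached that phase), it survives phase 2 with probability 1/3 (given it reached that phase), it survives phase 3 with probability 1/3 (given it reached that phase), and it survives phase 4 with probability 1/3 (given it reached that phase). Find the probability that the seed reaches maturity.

The events are sequential, so multiply the conditional probabilities:
P = 1/3 × 1/3 × 1/3 × 1/3 = 1/81.

1/81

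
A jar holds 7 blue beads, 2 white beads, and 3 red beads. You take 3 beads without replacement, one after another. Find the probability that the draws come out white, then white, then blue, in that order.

Multiply the probability of each draw given the previous ones:
P = 2/12 × 1/11 × 7/10 = 14/1320 = 7/660.

7/660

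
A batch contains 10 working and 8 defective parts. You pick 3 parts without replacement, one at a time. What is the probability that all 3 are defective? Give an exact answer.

P(all defective) = 8/18 × 7/17 × 6/16 = 336/4896 = 7/102.

7/102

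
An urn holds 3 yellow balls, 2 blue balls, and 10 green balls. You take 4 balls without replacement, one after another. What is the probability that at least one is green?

272/273

P(no green) = 5/15 × 4/14 × 3/13 × 2/12 = 120/32760 = 1/273.
P(at least one) = 1 − 1/273 = 272/273.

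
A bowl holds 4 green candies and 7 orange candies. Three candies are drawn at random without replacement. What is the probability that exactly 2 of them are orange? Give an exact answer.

One ordering (orange drawn first) has probability 7/11 × 6/10 × 4/9 = 168/990 = 28/165.
There are C(3,2) = 3 such orderings, each equally likely, so P = 3 × 28/165 = 28/55.

28/55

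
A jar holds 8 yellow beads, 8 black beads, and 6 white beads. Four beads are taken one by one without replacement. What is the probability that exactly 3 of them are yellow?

One ordering (yellow drawn first) has probability 8/22 × 7/21 × 6/20 × 14/19 = 4704/175560 = 28/1045.
There are C(4,3) = 4 such orderings, each equally likely, so P = 4 × 28/1045 = 112/1045.

112/1045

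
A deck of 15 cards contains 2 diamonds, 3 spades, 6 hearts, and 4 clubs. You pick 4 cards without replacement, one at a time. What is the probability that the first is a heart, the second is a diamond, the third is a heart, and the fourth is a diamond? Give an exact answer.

1/546

Each draw changes the counts, so multiply the conditional probabilities along the sequence:
P = 6/15 × 2/14 × 5/13 × 1/12 = 60/32760 = 1/546.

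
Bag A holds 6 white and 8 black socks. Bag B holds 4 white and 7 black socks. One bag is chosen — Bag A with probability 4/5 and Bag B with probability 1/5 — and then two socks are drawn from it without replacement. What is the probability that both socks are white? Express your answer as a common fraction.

3846/25025

From Bag A: P(both white) = (6/14)(5/13) = 15/91.
From Bag B: P(both white) = (4/11)(3/10) = 6/55.
Total probability = (4/5)(15/91) + (1/5)(6/55) = 3846/25025.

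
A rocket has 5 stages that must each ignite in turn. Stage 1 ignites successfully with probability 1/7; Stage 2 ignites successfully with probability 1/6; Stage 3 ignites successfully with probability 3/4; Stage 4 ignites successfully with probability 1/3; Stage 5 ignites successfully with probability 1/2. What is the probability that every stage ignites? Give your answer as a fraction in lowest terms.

1/336

Multiplying along the chain,
P = 1/7 × 1/6 × 3/4 × 1/3 × 1/2 = 3/1008 = 1/336.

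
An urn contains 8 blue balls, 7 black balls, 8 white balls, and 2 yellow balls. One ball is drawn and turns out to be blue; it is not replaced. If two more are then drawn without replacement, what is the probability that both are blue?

7/92

After the first draw, 7 of the remaining 24 balls are blue.
P = 7/24 × 6/23 = 42/552 = 7/92.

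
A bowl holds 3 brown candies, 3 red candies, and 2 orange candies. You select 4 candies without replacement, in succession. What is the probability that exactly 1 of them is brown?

3/7

One ordering (brown drawn first) has probability 3/8 × 5/7 × 4/6 × 3/5 = 180/1680 = 3/28.
There are C(4,1) = 4 such orderings, each equally likely, so P = 4 × 3/28 = 3/7.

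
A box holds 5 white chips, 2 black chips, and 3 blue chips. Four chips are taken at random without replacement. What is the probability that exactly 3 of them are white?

5/21

One ordering (white drawn first) has probability 5/10 × 4/9 × 3/8 × 5/7 = 300/5040 = 5/84.
There are C(4,3) = 4 such orderings, each equally likely, so P = 4 × 5/84 = 5/21.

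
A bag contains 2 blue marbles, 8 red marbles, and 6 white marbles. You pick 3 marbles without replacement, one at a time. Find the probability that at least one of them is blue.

7/20

P(no blue) = 14/16 × 13/15 × 12/14 = 2184/3360 = 13/20.
P(at least one) = 1 − 13/20 = 7/20.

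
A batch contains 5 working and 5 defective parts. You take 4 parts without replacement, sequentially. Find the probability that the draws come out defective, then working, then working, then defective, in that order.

5/63

Multiply the probability of each draw given the previous ones:
P = 5/10 × 5/9 × 4/8 × 4/7 = 400/5040 = 5/63.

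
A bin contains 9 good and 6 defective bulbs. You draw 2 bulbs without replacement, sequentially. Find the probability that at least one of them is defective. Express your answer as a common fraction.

P(no defective) = 9/15 × 8/14 = 72/210 = 12/35.
P(at least one) = 1 − 12/35 = 23/35.

23/35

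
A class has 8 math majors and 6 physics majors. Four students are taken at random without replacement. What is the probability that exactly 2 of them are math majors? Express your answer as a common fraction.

One ordering (math majors drawn first) has probability 8/14 × 7/13 × 6/12 × 5/11 = 1680/24024 = 10/143.
There are C(4,2) = 6 such orderings, each equally likely, so P = 6 × 10/143 = 60/143.

60/143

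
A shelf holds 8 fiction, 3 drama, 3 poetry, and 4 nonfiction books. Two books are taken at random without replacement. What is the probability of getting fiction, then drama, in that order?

4/51

Multiply the probability of each draw given the previous ones:
P = 8/18 × 3/17 = 24/306 = 4/51.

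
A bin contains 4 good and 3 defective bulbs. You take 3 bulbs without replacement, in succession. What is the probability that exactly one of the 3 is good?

One ordering (good drawn first) has probability 4/7 × 3/6 × 2/5 = 24/210 = 4/35.
There are C(3,1) = 3 such orderings, each equally likely, so P = 3 × 4/35 = 12/35.

12/35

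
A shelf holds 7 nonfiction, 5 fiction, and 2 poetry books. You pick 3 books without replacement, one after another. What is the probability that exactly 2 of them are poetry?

3/91

One ordering (poetry drawn first) has probability 2/14 × 1/13 × 12/12 = 24/2184 = 1/91.
There are C(3,2) = 3 such orderings, each equally likely, so P = 3 × 1/91 = 3/91.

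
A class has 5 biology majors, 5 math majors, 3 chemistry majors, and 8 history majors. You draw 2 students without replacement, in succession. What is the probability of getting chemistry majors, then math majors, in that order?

Chain rule:
P = 3/21 × 5/20 = 15/420 = 1/28.

1/28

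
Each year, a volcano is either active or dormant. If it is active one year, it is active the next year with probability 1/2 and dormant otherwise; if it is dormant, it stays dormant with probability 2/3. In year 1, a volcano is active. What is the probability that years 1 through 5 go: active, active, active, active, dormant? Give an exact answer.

Year 1 is given. For each transition, use the conditional probability from the current state:
P(active | active) = 1/2; P(active | active) = 1/2; P(active | active) = 1/2; P(dormant | active) = 1/2.
P = 1/2 × 1/2 × 1/2 × 1/2 = 1/16.

1/16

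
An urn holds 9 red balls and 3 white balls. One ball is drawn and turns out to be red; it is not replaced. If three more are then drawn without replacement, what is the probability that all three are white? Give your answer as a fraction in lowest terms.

1/165

After the first draw, 3 of the remaining 11 balls are white.
P = 3/11 × 2/10 × 1/9 = 6/990 = 1/165.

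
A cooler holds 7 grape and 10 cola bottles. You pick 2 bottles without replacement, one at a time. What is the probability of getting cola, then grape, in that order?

35/136

Chain rule:
P = 10/17 × 7/16 = 70/272 = 35/136.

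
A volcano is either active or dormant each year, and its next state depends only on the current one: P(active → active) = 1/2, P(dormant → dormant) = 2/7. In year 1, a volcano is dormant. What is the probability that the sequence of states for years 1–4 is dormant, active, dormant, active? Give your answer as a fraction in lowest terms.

Year 1 is given. For each transition, use the conditional probability from the current state:
P(active | dormant) = 5/7; P(dormant | active) = 1/2; P(active | dormant) = 5/7.
P = 5/7 × 1/2 × 5/7 = 25/98.

25/98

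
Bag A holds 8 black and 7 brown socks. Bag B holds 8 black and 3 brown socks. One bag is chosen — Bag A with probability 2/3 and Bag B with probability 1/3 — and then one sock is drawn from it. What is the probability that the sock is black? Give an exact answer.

296/495

From Bag A: P(black) = 8/15.
From Bag B: P(black) = 8/11.
Total probability = (2/3)(8/15) + (1/3)(8/11) = 296/495.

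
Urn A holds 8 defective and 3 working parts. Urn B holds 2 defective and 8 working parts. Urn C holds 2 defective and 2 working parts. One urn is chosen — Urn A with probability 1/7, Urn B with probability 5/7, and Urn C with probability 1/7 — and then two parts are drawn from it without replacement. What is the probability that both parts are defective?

779/6930

From Urn A: P(both defective) = (8/11)(7/10) = 28/55.
From Urn B: P(both defective) = (2/10)(1/9) = 1/45.
From Urn C: P(both defective) = (2/4)(1/3) = 1/6.
Total probability = (1/7)(28/55) + (5/7)(1/45) + (1/7)(1/6) = 779/6930.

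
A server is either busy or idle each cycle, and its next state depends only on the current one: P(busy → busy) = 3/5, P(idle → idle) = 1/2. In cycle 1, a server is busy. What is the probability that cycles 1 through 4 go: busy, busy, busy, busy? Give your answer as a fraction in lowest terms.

Cycle 1 is given. For each transition, use the conditional probability from the current state:
P(busy | busy) = 3/5; P(busy | busy) = 3/5; P(busy | busy) = 3/5.
P = 3/5 × 3/5 × 3/5 = 27/125.

27/125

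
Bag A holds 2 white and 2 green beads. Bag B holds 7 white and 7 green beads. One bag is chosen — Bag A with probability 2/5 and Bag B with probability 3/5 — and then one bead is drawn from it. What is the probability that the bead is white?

From Bag A: P(white) = 2/4.
From Bag B: P(white) = 7/14.
Total probability = (2/5)(2/4) + (3/5)(7/14) = 1/2.

1/2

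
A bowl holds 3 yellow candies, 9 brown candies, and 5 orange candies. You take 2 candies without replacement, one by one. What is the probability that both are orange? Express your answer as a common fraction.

P(every draw is orange) = 5/17 × 4/16 = 20/272 = 5/68.

5/68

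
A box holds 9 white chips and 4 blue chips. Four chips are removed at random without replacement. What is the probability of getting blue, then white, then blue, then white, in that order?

36/715

Each draw changes the counts, so multiply the conditional probabilities along the sequence:
P = 4/13 × 9/12 × 3/11 × 8/10 = 864/17160 = 36/715.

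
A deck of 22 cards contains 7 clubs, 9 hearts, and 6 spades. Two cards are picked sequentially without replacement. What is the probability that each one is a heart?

P(every draw is a heart) = 9/22 × 8/21 = 72/462 = 12/77.

12/77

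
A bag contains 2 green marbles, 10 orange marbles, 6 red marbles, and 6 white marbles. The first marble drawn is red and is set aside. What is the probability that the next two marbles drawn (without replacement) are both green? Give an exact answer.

With the first marble removed, 2 green remain out of 23.
P = 2/23 × 1/22 = 2/506 = 1/253.

1/253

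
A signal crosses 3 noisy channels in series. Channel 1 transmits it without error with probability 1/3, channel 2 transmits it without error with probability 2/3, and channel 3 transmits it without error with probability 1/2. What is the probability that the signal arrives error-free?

Multiplying along the chain,
P = 1/3 × 2/3 × 1/2 = 2/18 = 1/9.

1/9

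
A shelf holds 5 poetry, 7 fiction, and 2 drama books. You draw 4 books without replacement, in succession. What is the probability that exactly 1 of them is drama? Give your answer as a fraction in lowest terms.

40/91

One ordering (drama drawn first) has probability 2/14 × 12/13 × 11/12 × 10/11 = 2640/24024 = 10/91.
There are C(4,1) = 4 such orderings, each equally likely, so P = 4 × 10/91 = 40/91.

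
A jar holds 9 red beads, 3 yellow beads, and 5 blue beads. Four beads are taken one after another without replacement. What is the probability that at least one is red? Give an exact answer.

P(no red) = 8/17 × 7/16 × 6/15 × 5/14 = 1680/57120 = 1/34.
P(at least one) = 1 − 1/34 = 33/34.

33/34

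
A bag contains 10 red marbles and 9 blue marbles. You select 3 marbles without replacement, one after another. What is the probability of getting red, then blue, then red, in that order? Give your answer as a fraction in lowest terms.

Each draw changes the counts, so multiply the conditional probabilities along the sequence:
P = 10/19 × 9/18 × 9/17 = 810/5814 = 45/323.

45/323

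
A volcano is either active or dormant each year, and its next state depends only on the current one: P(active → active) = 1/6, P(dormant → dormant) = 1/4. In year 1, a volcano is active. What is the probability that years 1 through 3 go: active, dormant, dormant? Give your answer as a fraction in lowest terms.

5/24

Year 1 is given. For each transition, use the conditional probability from the current state:
P(dormant | active) = 5/6; P(dormant | dormant) = 1/4.
P = 5/6 × 1/4 = 5/24.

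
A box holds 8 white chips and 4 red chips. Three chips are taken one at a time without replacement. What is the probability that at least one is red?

41/55

P(no red) = 8/12 × 7/11 × 6/10 = 336/1320 = 14/55.
P(at least one) = 1 − 14/55 = 41/55.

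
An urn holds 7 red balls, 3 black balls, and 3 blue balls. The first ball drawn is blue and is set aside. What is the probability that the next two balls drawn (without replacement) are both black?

1/22

With the first ball removed, 3 black remain out of 12.
P = 3/12 × 2/11 = 6/132 = 1/22.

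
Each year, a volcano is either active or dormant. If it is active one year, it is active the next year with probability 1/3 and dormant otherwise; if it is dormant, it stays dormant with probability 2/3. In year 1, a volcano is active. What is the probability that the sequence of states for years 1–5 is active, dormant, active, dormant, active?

4/81

Year 1 is given. For each transition, use the conditional probability from the current state:
P(dormant | active) = 2/3; P(active | dormant) = 1/3; P(dormant | active) = 2/3; P(active | dormant) = 1/3.
P = 2/3 × 1/3 × 2/3 × 1/3 = 4/81.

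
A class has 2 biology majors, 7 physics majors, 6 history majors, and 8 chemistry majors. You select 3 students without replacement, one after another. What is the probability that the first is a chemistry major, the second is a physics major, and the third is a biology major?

Multiply the probability of each draw given the previous ones:
P = 8/23 × 7/22 × 2/21 = 112/10626 = 8/759.

8/759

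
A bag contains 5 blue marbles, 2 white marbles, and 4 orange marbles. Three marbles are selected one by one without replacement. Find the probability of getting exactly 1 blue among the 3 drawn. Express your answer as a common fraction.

One ordering (blue drawn first) has probability 5/11 × 6/10 × 5/9 = 150/990 = 5/33.
There are C(3,1) = 3 such orderings, each equally likely, so P = 3 × 5/33 = 5/11.

5/11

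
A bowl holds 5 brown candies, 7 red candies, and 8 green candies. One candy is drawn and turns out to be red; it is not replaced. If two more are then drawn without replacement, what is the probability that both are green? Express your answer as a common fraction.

With the first candy removed, 8 green remain out of 19.
P = 8/19 × 7/18 = 56/342 = 28/171.

28/171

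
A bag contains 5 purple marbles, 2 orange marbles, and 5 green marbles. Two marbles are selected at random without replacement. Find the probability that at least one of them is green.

P(no green) = 7/12 × 6/11 = 42/132 = 7/22.
P(at least one) = 1 − 7/22 = 15/22.

15/22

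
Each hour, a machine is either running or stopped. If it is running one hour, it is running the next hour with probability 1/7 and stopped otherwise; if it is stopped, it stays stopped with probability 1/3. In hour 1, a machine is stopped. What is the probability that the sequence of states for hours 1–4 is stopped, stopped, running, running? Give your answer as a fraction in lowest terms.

2/63

Hour 1 is given. For each transition, use the conditional probability from the current state:
P(stopped | stopped) = 1/3; P(running | stopped) = 2/3; P(running | running) = 1/7.
P = 1/3 × 2/3 × 1/7 = 2/63.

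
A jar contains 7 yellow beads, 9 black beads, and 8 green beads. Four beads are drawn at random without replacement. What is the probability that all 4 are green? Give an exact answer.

P(every draw is green) = 8/24 × 7/23 × 6/22 × 5/21 = 1680/255024 = 5/759.

5/759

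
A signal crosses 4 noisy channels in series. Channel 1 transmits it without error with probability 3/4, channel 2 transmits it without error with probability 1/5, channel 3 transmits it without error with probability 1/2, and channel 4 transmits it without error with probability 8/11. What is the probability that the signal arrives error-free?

The events are sequential, so multiply the conditional probabilities:
P = 3/4 × 1/5 × 1/2 × 8/11 = 24/440 = 3/55.

3/55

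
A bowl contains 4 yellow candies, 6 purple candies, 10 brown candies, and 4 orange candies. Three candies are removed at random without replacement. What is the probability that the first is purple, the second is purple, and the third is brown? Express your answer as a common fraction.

Chain rule:
P = 6/24 × 5/23 × 10/22 = 300/12144 = 25/1012.

25/1012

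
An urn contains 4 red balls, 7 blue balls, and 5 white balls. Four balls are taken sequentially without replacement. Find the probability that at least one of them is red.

265/364

P(no red) = 12/16 × 11/15 × 10/14 × 9/13 = 11880/43680 = 99/364.
P(at least one) = 1 − 99/364 = 265/364.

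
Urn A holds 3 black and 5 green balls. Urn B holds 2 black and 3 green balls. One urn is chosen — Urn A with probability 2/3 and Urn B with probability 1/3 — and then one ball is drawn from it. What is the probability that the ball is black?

23/60

From Urn A: P(black) = 3/8.
From Urn B: P(black) = 2/5.
Total probability = (2/3)(3/8) + (1/3)(2/5) = 23/60.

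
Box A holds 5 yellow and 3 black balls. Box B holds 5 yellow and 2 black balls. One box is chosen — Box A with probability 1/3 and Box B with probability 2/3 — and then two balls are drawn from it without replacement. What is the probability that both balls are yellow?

From Box A: P(both yellow) = (5/8)(4/7) = 5/14.
From Box B: P(both yellow) = (5/7)(4/6) = 10/21.
Total probability = (1/3)(5/14) + (2/3)(10/21) = 55/126.

55/126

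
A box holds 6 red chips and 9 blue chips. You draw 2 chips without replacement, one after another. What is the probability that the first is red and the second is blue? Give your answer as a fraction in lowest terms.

9/35

Chain rule:
P = 6/15 × 9/14 = 54/210 = 9/35.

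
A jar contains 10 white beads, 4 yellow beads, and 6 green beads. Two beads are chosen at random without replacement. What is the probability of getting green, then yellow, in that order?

Chain rule:
P = 6/20 × 4/19 = 24/380 = 6/95.

6/95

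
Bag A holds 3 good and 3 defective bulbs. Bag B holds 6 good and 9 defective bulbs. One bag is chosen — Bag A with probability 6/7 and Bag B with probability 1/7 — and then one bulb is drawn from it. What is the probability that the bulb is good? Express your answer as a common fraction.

From Bag A: P(good) = 3/6.
From Bag B: P(good) = 6/15.
Total probability = (6/7)(3/6) + (1/7)(6/15) = 17/35.

17/35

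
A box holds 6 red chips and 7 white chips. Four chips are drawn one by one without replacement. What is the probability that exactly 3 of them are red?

28/143

One ordering (red drawn first) has probability 6/13 × 5/12 × 4/11 × 7/10 = 840/17160 = 7/143.
There are C(4,3) = 4 such orderings, each equally likely, so P = 4 × 7/143 = 28/143.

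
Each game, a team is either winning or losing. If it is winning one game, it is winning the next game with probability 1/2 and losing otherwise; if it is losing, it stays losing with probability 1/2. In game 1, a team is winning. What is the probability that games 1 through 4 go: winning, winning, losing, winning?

Game 1 is given. For each transition, use the conditional probability from the current state:
P(winning | winning) = 1/2; P(losing | winning) = 1/2; P(winning | losing) = 1/2.
P = 1/2 × 1/2 × 1/2 = 1/8.

1/8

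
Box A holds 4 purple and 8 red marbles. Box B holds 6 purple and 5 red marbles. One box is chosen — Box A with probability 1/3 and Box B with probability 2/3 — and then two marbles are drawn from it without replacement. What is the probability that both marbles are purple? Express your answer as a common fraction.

From Box A: P(both purple) = (4/12)(3/11) = 1/11.
From Box B: P(both purple) = (6/11)(5/10) = 3/11.
Total probability = (1/3)(1/11) + (2/3)(3/11) = 7/33.

7/33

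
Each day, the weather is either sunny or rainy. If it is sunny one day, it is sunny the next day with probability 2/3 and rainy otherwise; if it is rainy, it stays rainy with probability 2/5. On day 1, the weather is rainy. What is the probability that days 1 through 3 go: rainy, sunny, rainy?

Day 1 is given. For each transition, use the conditional probability from the current state:
P(sunny | rainy) = 3/5; P(rainy | sunny) = 1/3.
P = 3/5 × 1/3 = 3/15 = 1/5.

1/5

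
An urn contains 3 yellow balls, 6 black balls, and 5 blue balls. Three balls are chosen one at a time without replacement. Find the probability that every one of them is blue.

5/182

P(every draw is blue) = 5/14 × 4/13 × 3/12 = 60/2184 = 5/182.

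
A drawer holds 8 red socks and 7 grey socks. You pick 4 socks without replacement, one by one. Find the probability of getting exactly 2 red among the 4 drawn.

One ordering (red drawn first) has probability 8/15 × 7/14 × 7/13 × 6/12 = 2352/32760 = 14/195.
There are C(4,2) = 6 such orderings, each equally likely, so P = 6 × 14/195 = 28/65.

28/65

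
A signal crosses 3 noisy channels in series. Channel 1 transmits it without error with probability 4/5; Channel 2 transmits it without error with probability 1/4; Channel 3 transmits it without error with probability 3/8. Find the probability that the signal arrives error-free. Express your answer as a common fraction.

3/40

Multiplying along the chain,
P = 4/5 × 1/4 × 3/8 = 12/160 = 3/40.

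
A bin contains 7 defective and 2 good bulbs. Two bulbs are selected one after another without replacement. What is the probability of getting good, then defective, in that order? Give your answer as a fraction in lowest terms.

7/36

Chain rule:
P = 2/9 × 7/8 = 14/72 = 7/36.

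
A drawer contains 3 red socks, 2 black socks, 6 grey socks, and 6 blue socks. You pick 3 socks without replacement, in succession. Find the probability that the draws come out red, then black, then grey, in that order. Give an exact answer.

Multiply the probability of each draw given the previous ones:
P = 3/17 × 2/16 × 6/15 = 36/4080 = 3/340.

3/340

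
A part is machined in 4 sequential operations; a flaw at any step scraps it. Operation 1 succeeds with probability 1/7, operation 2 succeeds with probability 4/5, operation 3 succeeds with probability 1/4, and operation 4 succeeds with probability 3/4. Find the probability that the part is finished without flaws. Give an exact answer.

Multiplying along the chain,
P = 1/7 × 4/5 × 1/4 × 3/4 = 12/560 = 3/140.

3/140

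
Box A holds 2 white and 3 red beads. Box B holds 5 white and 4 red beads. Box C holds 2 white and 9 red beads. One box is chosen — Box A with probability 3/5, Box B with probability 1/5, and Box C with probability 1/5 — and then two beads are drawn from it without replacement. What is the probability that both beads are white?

From Box A: P(both white) = (2/5)(1/4) = 1/10.
From Box B: P(both white) = (5/9)(4/8) = 5/18.
From Box C: P(both white) = (2/11)(1/10) = 1/55.
Total probability = (3/5)(1/10) + (1/5)(5/18) + (1/5)(1/55) = 59/495.

59/495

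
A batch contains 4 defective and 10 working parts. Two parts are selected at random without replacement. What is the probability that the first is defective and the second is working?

Chain rule:
P = 4/14 × 10/13 = 40/182 = 20/91.

20/91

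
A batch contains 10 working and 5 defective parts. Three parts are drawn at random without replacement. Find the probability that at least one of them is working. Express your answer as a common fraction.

P(no working) = 5/15 × 4/14 × 3/13 = 60/2730 = 2/91.
P(at least one) = 1 − 2/91 = 89/91.

89/91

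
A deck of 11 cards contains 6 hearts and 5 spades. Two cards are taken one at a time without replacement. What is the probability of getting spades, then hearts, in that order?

3/11

Chain rule:
P = 5/11 × 6/10 = 30/110 = 3/11.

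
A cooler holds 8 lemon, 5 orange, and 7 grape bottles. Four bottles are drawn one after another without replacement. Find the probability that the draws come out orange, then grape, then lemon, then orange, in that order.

Chain rule:
P = 5/20 × 7/19 × 8/18 × 4/17 = 1120/116280 = 28/2907.

28/2907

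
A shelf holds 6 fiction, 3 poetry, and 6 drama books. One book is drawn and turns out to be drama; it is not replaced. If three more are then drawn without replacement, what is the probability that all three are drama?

5/182

With the first book removed, 5 drama remain out of 14.
P = 5/14 × 4/13 × 3/12 = 60/2184 = 5/182.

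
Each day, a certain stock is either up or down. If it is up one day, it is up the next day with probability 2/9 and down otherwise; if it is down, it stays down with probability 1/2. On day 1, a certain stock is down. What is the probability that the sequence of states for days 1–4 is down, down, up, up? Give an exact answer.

1/18

Day 1 is given. For each transition, use the conditional probability from the current state:
P(down | down) = 1/2; P(up | down) = 1/2; P(up | up) = 2/9.
P = 1/2 × 1/2 × 2/9 = 2/36 = 1/18.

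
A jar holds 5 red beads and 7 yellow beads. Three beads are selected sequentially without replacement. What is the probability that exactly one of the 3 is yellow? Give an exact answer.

7/22

One ordering (yellow drawn first) has probability 7/12 × 5/11 × 4/10 = 140/1320 = 7/66.
There are C(3,1) = 3 such orderings, each equally likely, so P = 3 × 7/66 = 7/22.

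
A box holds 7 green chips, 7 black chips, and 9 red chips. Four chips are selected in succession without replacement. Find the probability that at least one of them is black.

P(no black) = 16/23 × 15/22 × 14/21 × 13/20 = 43680/212520 = 52/253.
P(at least one) = 1 − 52/253 = 201/253.

201/253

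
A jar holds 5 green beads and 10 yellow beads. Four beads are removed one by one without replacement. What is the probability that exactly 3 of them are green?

20/273

One ordering (green drawn first) has probability 5/15 × 4/14 × 3/13 × 10/12 = 600/32760 = 5/273.
There are C(4,3) = 4 such orderings, each equally likely, so P = 4 × 5/273 = 20/273.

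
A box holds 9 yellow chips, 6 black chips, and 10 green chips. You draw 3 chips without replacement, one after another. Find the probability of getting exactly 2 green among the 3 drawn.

One ordering (green drawn first) has probability 10/25 × 9/24 × 15/23 = 1350/13800 = 9/92.
There are C(3,2) = 3 such orderings, each equally likely, so P = 3 × 9/92 = 27/92.

27/92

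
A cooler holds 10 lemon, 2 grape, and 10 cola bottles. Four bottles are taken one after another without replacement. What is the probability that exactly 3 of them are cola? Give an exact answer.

288/1463

One ordering (cola drawn first) has probability 10/22 × 9/21 × 8/20 × 12/19 = 8640/175560 = 72/1463.
There are C(4,3) = 4 such orderings, each equally likely, so P = 4 × 72/1463 = 288/1463.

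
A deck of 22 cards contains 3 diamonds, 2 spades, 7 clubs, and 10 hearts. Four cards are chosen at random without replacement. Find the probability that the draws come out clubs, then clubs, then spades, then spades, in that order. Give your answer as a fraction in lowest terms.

1/2090

Multiply the probability of each draw given the previous ones:
P = 7/22 × 6/21 × 2/20 × 1/19 = 84/175560 = 1/2090.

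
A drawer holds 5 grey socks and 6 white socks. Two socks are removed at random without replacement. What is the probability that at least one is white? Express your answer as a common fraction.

P(no white) = 5/11 × 4/10 = 20/110 = 2/11.
P(at least one) = 1 − 2/11 = 9/11.

9/11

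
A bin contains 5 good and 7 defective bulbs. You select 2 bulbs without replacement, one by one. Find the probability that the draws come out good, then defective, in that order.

35/132

Each draw changes the counts, so multiply the conditional probabilities along the sequence:
P = 5/12 × 7/11 = 35/132.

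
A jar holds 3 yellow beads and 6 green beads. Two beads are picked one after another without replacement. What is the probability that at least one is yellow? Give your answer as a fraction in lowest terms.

P(no yellow) = 6/9 × 5/8 = 30/72 = 5/12.
P(at least one) = 1 − 5/12 = 7/12.

7/12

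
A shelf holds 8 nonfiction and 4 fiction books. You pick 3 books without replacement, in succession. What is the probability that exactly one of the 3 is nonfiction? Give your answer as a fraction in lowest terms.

One ordering (nonfiction drawn first) has probability 8/12 × 4/11 × 3/10 = 96/1320 = 4/55.
There are C(3,1) = 3 such orderings, each equally likely, so P = 3 × 4/55 = 12/55.

12/55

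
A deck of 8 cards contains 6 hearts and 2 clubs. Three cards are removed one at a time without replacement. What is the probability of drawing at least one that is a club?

P(no clubs) = 6/8 × 5/7 × 4/6 = 120/336 = 5/14.
P(at least one) = 1 − 5/14 = 9/14.

9/14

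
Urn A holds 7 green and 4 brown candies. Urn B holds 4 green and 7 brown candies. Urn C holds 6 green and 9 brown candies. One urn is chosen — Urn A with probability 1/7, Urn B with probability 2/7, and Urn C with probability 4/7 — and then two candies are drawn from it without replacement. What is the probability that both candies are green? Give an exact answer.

41/245

From Urn A: P(both green) = (7/11)(6/10) = 21/55.
From Urn B: P(both green) = (4/11)(3/10) = 6/55.
From Urn C: P(both green) = (6/15)(5/14) = 1/7.
Total probability = (1/7)(21/55) + (2/7)(6/55) + (4/7)(1/7) = 41/245.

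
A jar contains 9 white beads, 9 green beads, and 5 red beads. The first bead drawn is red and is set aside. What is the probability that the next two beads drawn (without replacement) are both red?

2/77

With the first bead removed, 4 red remain out of 22.
P = 4/22 × 3/21 = 12/462 = 2/77.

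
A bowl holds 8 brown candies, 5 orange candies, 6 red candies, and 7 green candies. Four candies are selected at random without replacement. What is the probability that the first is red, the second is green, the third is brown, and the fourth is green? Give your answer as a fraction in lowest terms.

42/7475

Multiply the probability of each draw given the previous ones:
P = 6/26 × 7/25 × 8/24 × 6/23 = 2016/358800 = 42/7475.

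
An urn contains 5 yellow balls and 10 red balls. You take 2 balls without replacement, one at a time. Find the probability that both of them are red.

P(every draw is red) = 10/15 × 9/14 = 90/210 = 3/7.

3/7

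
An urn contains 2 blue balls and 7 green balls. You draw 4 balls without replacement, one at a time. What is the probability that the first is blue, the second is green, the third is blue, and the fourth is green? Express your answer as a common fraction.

Multiply the probability of each draw given the previous ones:
P = 2/9 × 7/8 × 1/7 × 6/6 = 84/3024 = 1/36.

1/36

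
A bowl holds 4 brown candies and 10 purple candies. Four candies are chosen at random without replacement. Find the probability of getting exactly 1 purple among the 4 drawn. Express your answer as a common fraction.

One ordering (purple drawn first) has probability 10/14 × 4/13 × 3/12 × 2/11 = 240/24024 = 10/1001.
There are C(4,1) = 4 such orderings, each equally likely, so P = 4 × 10/1001 = 40/1001.

40/1001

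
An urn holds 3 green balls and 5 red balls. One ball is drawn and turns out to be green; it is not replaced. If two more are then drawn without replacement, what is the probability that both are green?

After the first draw, 2 of the remaining 7 balls are green.
P = 2/7 × 1/6 = 2/42 = 1/21.

1/21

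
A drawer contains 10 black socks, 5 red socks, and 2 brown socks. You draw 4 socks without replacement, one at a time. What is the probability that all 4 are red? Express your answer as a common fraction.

P(all red) = 5/17 × 4/16 × 3/15 × 2/14 = 120/57120 = 1/476.

1/476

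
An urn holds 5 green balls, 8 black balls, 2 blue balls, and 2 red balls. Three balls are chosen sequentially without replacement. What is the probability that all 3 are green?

1/68

P(all green) = 5/17 × 4/16 × 3/15 = 60/4080 = 1/68.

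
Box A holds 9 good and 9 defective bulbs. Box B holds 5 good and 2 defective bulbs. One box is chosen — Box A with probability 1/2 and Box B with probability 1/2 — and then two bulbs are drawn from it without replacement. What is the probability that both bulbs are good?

From Box A: P(both good) = (9/18)(8/17) = 4/17.
From Box B: P(both good) = (5/7)(4/6) = 10/21.
Total probability = (1/2)(4/17) + (1/2)(10/21) = 127/357.

127/357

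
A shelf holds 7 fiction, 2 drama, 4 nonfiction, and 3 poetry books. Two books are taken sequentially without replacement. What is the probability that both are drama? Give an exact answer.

1/120

P(every draw is drama) = 2/16 × 1/15 = 2/240 = 1/120.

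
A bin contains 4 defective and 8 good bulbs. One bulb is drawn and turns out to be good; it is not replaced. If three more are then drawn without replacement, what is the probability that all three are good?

7/33

After the first draw, 7 of the remaining 11 bulbs are good.
P = 7/11 × 6/10 × 5/9 = 210/990 = 7/33.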